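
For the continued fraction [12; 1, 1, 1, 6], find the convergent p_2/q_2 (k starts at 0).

Using pₖ = aₖpₖ₋₁ + pₖ₋₂, qₖ = aₖqₖ₋₁ + qₖ₋₂ (with p₋₁=1, p₋₂=0, q₋₁=0, q₋₂=1):
  k=0: a=12, p=12, q=1
  k=1: a=1, p=13, q=1
  k=2: a=1, p=25, q=2

25/2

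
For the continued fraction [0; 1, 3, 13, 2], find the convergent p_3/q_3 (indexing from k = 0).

40/53

Using pₖ = aₖpₖ₋₁ + pₖ₋₂, qₖ = aₖqₖ₋₁ + qₖ₋₂ (with p₋₁=1, p₋₂=0, q₋₁=0, q₋₂=1):
  k=0: a=0, p=0, q=1
  k=1: a=1, p=1, q=1
  k=2: a=3, p=3, q=4
  k=3: a=13, p=40, q=53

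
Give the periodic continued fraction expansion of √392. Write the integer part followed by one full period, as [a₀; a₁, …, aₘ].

a₀ = ⌊√392⌋ = 19.
With m₀=0, d₀=1 and mₖ₊₁ = dₖaₖ − mₖ, dₖ₊₁ = (n − mₖ₊₁²)/dₖ, aₖ₊₁ = ⌊(a₀+mₖ₊₁)/dₖ₊₁⌋:
  k=1: m=19, d=31, a=1
  k=2: m=12, d=8, a=3
  k=3: m=12, d=31, a=1
  k=4: m=19, d=1, a=38
d=1 and a=2a₀=38 at k=4, so the next step gives (m, d) = (19, 31) again — its k=1 value — and the period has length 4.

[19; 1, 3, 1, 38]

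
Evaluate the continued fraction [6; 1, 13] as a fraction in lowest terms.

97/14

Fold from the inside: start with 13/1.
  1 + 1/13 = 14/13
  6 + 13/14 = 97/14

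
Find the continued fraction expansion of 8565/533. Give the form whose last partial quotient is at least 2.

[16; 14, 2, 2, 7]

8565 = 16·533 + 37
533 = 14·37 + 15
37 = 2·15 + 7
15 = 2·7 + 1
7 = 7·1 + 0  (stop)
So 8565/533 = [16; 14, 2, 2, 7].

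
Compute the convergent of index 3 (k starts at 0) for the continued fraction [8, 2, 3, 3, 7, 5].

Using pₖ = aₖpₖ₋₁ + pₖ₋₂, qₖ = aₖqₖ₋₁ + qₖ₋₂ (with p₋₁=1, p₋₂=0, q₋₁=0, q₋₂=1):
  k=0: a=8, p=8, q=1
  k=1: a=2, p=17, q=2
  k=2: a=3, p=59, q=7
  k=3: a=3, p=194, q=23

194/23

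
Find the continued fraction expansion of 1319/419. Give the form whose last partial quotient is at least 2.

1319 = 3*419 + 62
419 = 6*62 + 47
62 = 1*47 + 15
47 = 3*15 + 2
15 = 7*2 + 1
2 = 2*1 + 0  (stop)
So 1319/419 = [3; 6, 1, 3, 7, 2].

[3; 6, 1, 3, 7, 2]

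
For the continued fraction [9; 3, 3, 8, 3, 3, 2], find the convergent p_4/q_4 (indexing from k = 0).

2409/259

Using pₖ = aₖpₖ₋₁ + pₖ₋₂, qₖ = aₖqₖ₋₁ + qₖ₋₂ (with p₋₁=1, p₋₂=0, q₋₁=0, q₋₂=1):
  k=0: a=9, p=9, q=1
  k=1: a=3, p=28, q=3
  k=2: a=3, p=93, q=10
  k=3: a=8, p=772, q=83
  k=4: a=3, p=2409, q=259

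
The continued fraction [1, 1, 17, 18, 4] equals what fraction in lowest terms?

2563/1318

Using pₖ = aₖpₖ₋₁ + pₖ₋₂ and qₖ = aₖqₖ₋₁ + qₖ₋₂:
  k=0: a=1, p=1, q=1
  k=1: a=1, p=2, q=1
  k=2: a=17, p=35, q=18
  k=3: a=18, p=632, q=325
  k=4: a=4, p=2563, q=1318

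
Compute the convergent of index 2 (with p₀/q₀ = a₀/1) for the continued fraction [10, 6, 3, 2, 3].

193/19

Using pₖ = aₖpₖ₋₁ + pₖ₋₂, qₖ = aₖqₖ₋₁ + qₖ₋₂ (with p₋₁=1, p₋₂=0, q₋₁=0, q₋₂=1):
  k=0: a=10, p=10, q=1
  k=1: a=6, p=61, q=6
  k=2: a=3, p=193, q=19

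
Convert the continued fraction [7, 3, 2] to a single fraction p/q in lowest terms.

51/7

Using pₖ = aₖpₖ₋₁ + pₖ₋₂ and qₖ = aₖqₖ₋₁ + qₖ₋₂:
  k=0: a=7, p=7, q=1
  k=1: a=3, p=22, q=3
  k=2: a=2, p=51, q=7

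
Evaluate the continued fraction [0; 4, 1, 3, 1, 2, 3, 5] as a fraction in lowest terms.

Fold from the inside: start with 5/1.
  3 + 1/5 = 16/5
  2 + 5/16 = 37/16
  1 + 16/37 = 53/37
  3 + 37/53 = 196/53
  1 + 53/196 = 249/196
  4 + 196/249 = 1192/249
  0 + 249/1192 = 249/1192

249/1192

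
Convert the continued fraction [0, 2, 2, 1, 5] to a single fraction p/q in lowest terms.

Fold from the inside: start with 5/1.
  1 + 1/5 = 6/5
  2 + 5/6 = 17/6
  2 + 6/17 = 40/17
  0 + 17/40 = 17/40

17/40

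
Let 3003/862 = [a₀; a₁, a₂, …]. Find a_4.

3003 = 3·862 + 417   →  a_0 = 3
862 = 2·417 + 28   →  a_1 = 2
417 = 14·28 + 25   →  a_2 = 14
28 = 1·25 + 3   →  a_3 = 1
25 = 8·3 + 1   →  a_4 = 8

8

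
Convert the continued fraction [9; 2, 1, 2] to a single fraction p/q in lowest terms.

75/8

Fold from the inside: start with 2/1.
  1 + 1/2 = 3/2
  2 + 2/3 = 8/3
  9 + 3/8 = 75/8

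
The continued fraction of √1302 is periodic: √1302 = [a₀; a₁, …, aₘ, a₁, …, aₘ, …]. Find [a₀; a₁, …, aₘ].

[36; 12, 72]

a₀ = ⌊√1302⌋ = 36.
With m₀=0, d₀=1 and mₖ₊₁ = dₖaₖ − mₖ, dₖ₊₁ = (n − mₖ₊₁²)/dₖ, aₖ₊₁ = ⌊(a₀+mₖ₊₁)/dₖ₊₁⌋:
  k=1: m=36, d=6, a=12
  k=2: m=36, d=1, a=72
d=1 and a=2a₀=72 at k=2, so the next step gives (m, d) = (36, 6) again — its k=1 value — and the period has length 2.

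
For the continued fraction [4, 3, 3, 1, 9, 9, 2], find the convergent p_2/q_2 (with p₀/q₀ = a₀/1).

43/10

Using pₖ = aₖpₖ₋₁ + pₖ₋₂, qₖ = aₖqₖ₋₁ + qₖ₋₂ (with p₋₁=1, p₋₂=0, q₋₁=0, q₋₂=1):
  k=0: a=4, p=4, q=1
  k=1: a=3, p=13, q=3
  k=2: a=3, p=43, q=10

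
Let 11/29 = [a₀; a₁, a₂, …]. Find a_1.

11 = 0·29 + 11   →  a_0 = 0
29 = 2·11 + 7   →  a_1 = 2

2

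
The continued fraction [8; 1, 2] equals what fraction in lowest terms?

Fold from the inside: start with 2/1.
  1 + 1/2 = 3/2
  8 + 2/3 = 26/3

26/3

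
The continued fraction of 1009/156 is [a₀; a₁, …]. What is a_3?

1009 = 6·156 + 73   →  a_0 = 6
156 = 2·73 + 10   →  a_1 = 2
73 = 7·10 + 3   →  a_2 = 7
10 = 3·3 + 1   →  a_3 = 3

3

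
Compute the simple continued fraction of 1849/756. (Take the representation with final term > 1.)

[2; 2, 4, 9, 9]

1849 = 2*756 + 337
756 = 2*337 + 82
337 = 4*82 + 9
82 = 9*9 + 1
9 = 9*1 + 0  (stop)
So 1849/756 = [2; 2, 4, 9, 9].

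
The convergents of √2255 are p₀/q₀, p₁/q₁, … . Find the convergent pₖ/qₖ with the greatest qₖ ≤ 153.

√2255 = [47; 2, 18, 2, 94, …] (period length 4).
Convergents:
  p_0/q_0 = 47/1
  p_1/q_1 = 95/2
  p_2/q_2 = 1757/37
  p_3/q_3 = 3609/76
  p_4/q_4 = 341003/7181
q_3 = 76 ≤ 153 < 7181 = q_4, so the answer is 3609/76.

3609/76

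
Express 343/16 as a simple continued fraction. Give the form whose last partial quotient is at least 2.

[21; 2, 3, 2]

343 = 21×16 + 7
16 = 2×7 + 2
7 = 3×2 + 1
2 = 2×1 + 0  (stop)
So 343/16 = [21; 2, 3, 2].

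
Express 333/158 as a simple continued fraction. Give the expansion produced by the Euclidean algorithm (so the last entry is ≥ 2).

[2; 9, 3, 2, 2]

333 = 2·158 + 17
158 = 9·17 + 5
17 = 3·5 + 2
5 = 2·2 + 1
2 = 2·1 + 0  (stop)
So 333/158 = [2; 9, 3, 2, 2].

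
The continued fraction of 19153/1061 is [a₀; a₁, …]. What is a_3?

19153 = 18·1061 + 55   →  a_0 = 18
1061 = 19·55 + 16   →  a_1 = 19
55 = 3·16 + 7   →  a_2 = 3
16 = 2·7 + 2   →  a_3 = 2

2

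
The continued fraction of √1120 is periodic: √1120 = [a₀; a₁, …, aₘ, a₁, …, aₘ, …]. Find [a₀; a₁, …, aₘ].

[33; 2, 6, 1, 15, 1, 6, 2, 66]

a₀ = ⌊√1120⌋ = 33.
With m₀=0, d₀=1 and mₖ₊₁ = dₖaₖ − mₖ, dₖ₊₁ = (n − mₖ₊₁²)/dₖ, aₖ₊₁ = ⌊(a₀+mₖ₊₁)/dₖ₊₁⌋:
  k=1: m=33, d=31, a=2
  k=2: m=29, d=9, a=6
  k=3: m=25, d=55, a=1
  k=4: m=30, d=4, a=15
  k=5: m=30, d=55, a=1
  k=6: m=25, d=9, a=6
  k=7: m=29, d=31, a=2
  k=8: m=33, d=1, a=66
d=1 and a=2a₀=66 at k=8, so the next step gives (m, d) = (33, 31) again — its k=1 value — and the period has length 8.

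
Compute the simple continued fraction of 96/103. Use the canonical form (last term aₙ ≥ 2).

96 = 0×103 + 96
103 = 1×96 + 7
96 = 13×7 + 5
7 = 1×5 + 2
5 = 2×2 + 1
2 = 2×1 + 0  (stop)
So 96/103 = [0; 1, 13, 1, 2, 2].

[0; 1, 13, 1, 2, 2]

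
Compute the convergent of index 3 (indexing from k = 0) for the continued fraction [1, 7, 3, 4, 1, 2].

108/95

Using pₖ = aₖpₖ₋₁ + pₖ₋₂, qₖ = aₖqₖ₋₁ + qₖ₋₂ (with p₋₁=1, p₋₂=0, q₋₁=0, q₋₂=1):
  k=0: a=1, p=1, q=1
  k=1: a=7, p=8, q=7
  k=2: a=3, p=25, q=22
  k=3: a=4, p=108, q=95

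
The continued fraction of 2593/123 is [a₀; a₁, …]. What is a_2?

3

2593 = 21·123 + 10   →  a_0 = 21
123 = 12·10 + 3   →  a_1 = 12
10 = 3·3 + 1   →  a_2 = 3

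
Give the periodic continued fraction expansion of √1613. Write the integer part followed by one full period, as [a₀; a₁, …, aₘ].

a₀ = ⌊√1613⌋ = 40.
With m₀=0, d₀=1 and mₖ₊₁ = dₖaₖ − mₖ, dₖ₊₁ = (n − mₖ₊₁²)/dₖ, aₖ₊₁ = ⌊(a₀+mₖ₊₁)/dₖ₊₁⌋:
  k=1: m=40, d=13, a=6
  k=2: m=38, d=13, a=6
  k=3: m=40, d=1, a=80
d=1 and a=2a₀=80 at k=3, so the next step gives (m, d) = (40, 13) again — its k=1 value — and the period has length 3.

[40; 6, 6, 80]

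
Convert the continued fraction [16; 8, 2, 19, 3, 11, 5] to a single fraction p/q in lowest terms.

Using pₖ = aₖpₖ₋₁ + pₖ₋₂ and qₖ = aₖqₖ₋₁ + qₖ₋₂:
  k=0: a=16, p=16, q=1
  k=1: a=8, p=129, q=8
  k=2: a=2, p=274, q=17
  k=3: a=19, p=5335, q=331
  k=4: a=3, p=16279, q=1010
  k=5: a=11, p=184404, q=11441
  k=6: a=5, p=938299, q=58215

938299/58215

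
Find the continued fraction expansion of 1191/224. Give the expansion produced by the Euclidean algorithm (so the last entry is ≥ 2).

[5; 3, 6, 2, 5]

1191 = 5×224 + 71
224 = 3×71 + 11
71 = 6×11 + 5
11 = 2×5 + 1
5 = 5×1 + 0  (stop)
So 1191/224 = [5; 3, 6, 2, 5].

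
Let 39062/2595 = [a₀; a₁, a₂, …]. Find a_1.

39062 = 15·2595 + 137   →  a_0 = 15
2595 = 18·137 + 129   →  a_1 = 18

18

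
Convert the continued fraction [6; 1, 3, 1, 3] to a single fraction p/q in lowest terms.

129/19

Using pₖ = aₖpₖ₋₁ + pₖ₋₂ and qₖ = aₖqₖ₋₁ + qₖ₋₂:
  k=0: a=6, p=6, q=1
  k=1: a=1, p=7, q=1
  k=2: a=3, p=27, q=4
  k=3: a=1, p=34, q=5
  k=4: a=3, p=129, q=19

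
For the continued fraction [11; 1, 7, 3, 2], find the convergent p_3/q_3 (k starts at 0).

297/25

Using pₖ = aₖpₖ₋₁ + pₖ₋₂, qₖ = aₖqₖ₋₁ + qₖ₋₂ (with p₋₁=1, p₋₂=0, q₋₁=0, q₋₂=1):
  k=0: a=11, p=11, q=1
  k=1: a=1, p=12, q=1
  k=2: a=7, p=95, q=8
  k=3: a=3, p=297, q=25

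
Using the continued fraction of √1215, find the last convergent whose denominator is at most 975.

17045/489

√1215 = [34; 1, 5, 1, 68, …] (period length 4).
Convergents:
  p_0/q_0 = 34/1
  p_1/q_1 = 35/1
  p_2/q_2 = 209/6
  p_3/q_3 = 244/7
  p_4/q_4 = 16801/482
  p_5/q_5 = 17045/489
  p_6/q_6 = 102026/2927
q_5 = 489 ≤ 975 < 2927 = q_6, so the answer is 17045/489.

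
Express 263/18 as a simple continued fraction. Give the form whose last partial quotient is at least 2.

[14; 1, 1, 1, 1, 3]

263 = 14*18 + 11
18 = 1*11 + 7
11 = 1*7 + 4
7 = 1*4 + 3
4 = 1*3 + 1
3 = 3*1 + 0  (stop)
So 263/18 = [14; 1, 1, 1, 1, 3].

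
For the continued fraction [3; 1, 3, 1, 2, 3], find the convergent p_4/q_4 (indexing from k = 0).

53/14

Using pₖ = aₖpₖ₋₁ + pₖ₋₂, qₖ = aₖqₖ₋₁ + qₖ₋₂ (with p₋₁=1, p₋₂=0, q₋₁=0, q₋₂=1):
  k=0: a=3, p=3, q=1
  k=1: a=1, p=4, q=1
  k=2: a=3, p=15, q=4
  k=3: a=1, p=19, q=5
  k=4: a=2, p=53, q=14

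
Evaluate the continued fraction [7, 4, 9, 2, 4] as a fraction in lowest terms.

2528/349

Fold from the inside: start with 4/1.
  2 + 1/4 = 9/4
  9 + 4/9 = 85/9
  4 + 9/85 = 349/85
  7 + 85/349 = 2528/349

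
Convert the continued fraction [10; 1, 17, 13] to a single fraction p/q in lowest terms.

2572/235

Using pₖ = aₖpₖ₋₁ + pₖ₋₂ and qₖ = aₖqₖ₋₁ + qₖ₋₂:
  k=0: a=10, p=10, q=1
  k=1: a=1, p=11, q=1
  k=2: a=17, p=197, q=18
  k=3: a=13, p=2572, q=235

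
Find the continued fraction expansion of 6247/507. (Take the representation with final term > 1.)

6247 = 12×507 + 163
507 = 3×163 + 18
163 = 9×18 + 1
18 = 18×1 + 0  (stop)
So 6247/507 = [12; 3, 9, 18].

[12; 3, 9, 18]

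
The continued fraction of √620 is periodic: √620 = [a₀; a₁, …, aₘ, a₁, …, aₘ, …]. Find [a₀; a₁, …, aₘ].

a₀ = ⌊√620⌋ = 24.
With m₀=0, d₀=1 and mₖ₊₁ = dₖaₖ − mₖ, dₖ₊₁ = (n − mₖ₊₁²)/dₖ, aₖ₊₁ = ⌊(a₀+mₖ₊₁)/dₖ₊₁⌋:
  k=1: m=24, d=44, a=1
  k=2: m=20, d=5, a=8
  k=3: m=20, d=44, a=1
  k=4: m=24, d=1, a=48
d=1 and a=2a₀=48 at k=4, so the next step gives (m, d) = (24, 44) again — its k=1 value — and the period has length 4.

[24; 1, 8, 1, 48]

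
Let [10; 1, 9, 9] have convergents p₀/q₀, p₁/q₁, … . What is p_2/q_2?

Using pₖ = aₖpₖ₋₁ + pₖ₋₂, qₖ = aₖqₖ₋₁ + qₖ₋₂ (with p₋₁=1, p₋₂=0, q₋₁=0, q₋₂=1):
  k=0: a=10, p=10, q=1
  k=1: a=1, p=11, q=1
  k=2: a=9, p=109, q=10

109/10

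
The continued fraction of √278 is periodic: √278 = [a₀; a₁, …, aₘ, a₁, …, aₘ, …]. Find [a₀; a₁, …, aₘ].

[16; 1, 2, 16, 2, 1, 32]

a₀ = ⌊√278⌋ = 16.
With m₀=0, d₀=1 and mₖ₊₁ = dₖaₖ − mₖ, dₖ₊₁ = (n − mₖ₊₁²)/dₖ, aₖ₊₁ = ⌊(a₀+mₖ₊₁)/dₖ₊₁⌋:
  k=1: m=16, d=22, a=1
  k=2: m=6, d=11, a=2
  k=3: m=16, d=2, a=16
  k=4: m=16, d=11, a=2
  k=5: m=6, d=22, a=1
  k=6: m=16, d=1, a=32
d=1 and a=2a₀=32 at k=6, so the next step gives (m, d) = (16, 22) again — its k=1 value — and the period has length 6.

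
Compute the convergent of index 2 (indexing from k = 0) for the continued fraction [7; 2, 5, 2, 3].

Using pₖ = aₖpₖ₋₁ + pₖ₋₂, qₖ = aₖqₖ₋₁ + qₖ₋₂ (with p₋₁=1, p₋₂=0, q₋₁=0, q₋₂=1):
  k=0: a=7, p=7, q=1
  k=1: a=2, p=15, q=2
  k=2: a=5, p=82, q=11

82/11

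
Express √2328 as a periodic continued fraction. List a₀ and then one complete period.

a₀ = ⌊√2328⌋ = 48.

[48; 4, 96]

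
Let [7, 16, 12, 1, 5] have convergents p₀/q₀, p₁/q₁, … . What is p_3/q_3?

1476/209

Using pₖ = aₖpₖ₋₁ + pₖ₋₂, qₖ = aₖqₖ₋₁ + qₖ₋₂ (with p₋₁=1, p₋₂=0, q₋₁=0, q₋₂=1):
  k=0: a=7, p=7, q=1
  k=1: a=16, p=113, q=16
  k=2: a=12, p=1363, q=193
  k=3: a=1, p=1476, q=209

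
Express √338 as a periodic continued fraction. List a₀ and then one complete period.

[18; 2, 1, 1, 2, 36]

a₀ = ⌊√338⌋ = 18.
With m₀=0, d₀=1 and mₖ₊₁ = dₖaₖ − mₖ, dₖ₊₁ = (n − mₖ₊₁²)/dₖ, aₖ₊₁ = ⌊(a₀+mₖ₊₁)/dₖ₊₁⌋:
  k=1: m=18, d=14, a=2
  k=2: m=10, d=17, a=1
  k=3: m=7, d=17, a=1
  k=4: m=10, d=14, a=2
  k=5: m=18, d=1, a=36
d=1 and a=2a₀=36 at k=5, so the next step gives (m, d) = (18, 14) again — its k=1 value — and the period has length 5.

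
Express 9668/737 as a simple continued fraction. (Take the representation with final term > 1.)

[13; 8, 2, 8, 5]

9668 = 13×737 + 87
737 = 8×87 + 41
87 = 2×41 + 5
41 = 8×5 + 1
5 = 5×1 + 0  (stop)
So 9668/737 = [13; 8, 2, 8, 5].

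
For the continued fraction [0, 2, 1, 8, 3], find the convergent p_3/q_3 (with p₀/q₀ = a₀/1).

Using pₖ = aₖpₖ₋₁ + pₖ₋₂, qₖ = aₖqₖ₋₁ + qₖ₋₂ (with p₋₁=1, p₋₂=0, q₋₁=0, q₋₂=1):
  k=0: a=0, p=0, q=1
  k=1: a=2, p=1, q=2
  k=2: a=1, p=1, q=3
  k=3: a=8, p=9, q=26

9/26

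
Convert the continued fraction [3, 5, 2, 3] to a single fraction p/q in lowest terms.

121/38

Fold from the inside: start with 3/1.
  2 + 1/3 = 7/3
  5 + 3/7 = 38/7
  3 + 7/38 = 121/38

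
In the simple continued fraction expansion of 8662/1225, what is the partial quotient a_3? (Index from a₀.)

2

8662 = 7·1225 + 87   →  a_0 = 7
1225 = 14·87 + 7   →  a_1 = 14
87 = 12·7 + 3   →  a_2 = 12
7 = 2·3 + 1   →  a_3 = 2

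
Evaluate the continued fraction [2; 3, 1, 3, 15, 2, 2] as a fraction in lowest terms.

2663/1175

Using pₖ = aₖpₖ₋₁ + pₖ₋₂ and qₖ = aₖqₖ₋₁ + qₖ₋₂:
  k=0: a=2, p=2, q=1
  k=1: a=3, p=7, q=3
  k=2: a=1, p=9, q=4
  k=3: a=3, p=34, q=15
  k=4: a=15, p=519, q=229
  k=5: a=2, p=1072, q=473
  k=6: a=2, p=2663, q=1175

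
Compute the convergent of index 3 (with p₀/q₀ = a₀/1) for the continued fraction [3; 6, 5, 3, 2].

313/99

Using pₖ = aₖpₖ₋₁ + pₖ₋₂, qₖ = aₖqₖ₋₁ + qₖ₋₂ (with p₋₁=1, p₋₂=0, q₋₁=0, q₋₂=1):
  k=0: a=3, p=3, q=1
  k=1: a=6, p=19, q=6
  k=2: a=5, p=98, q=31
  k=3: a=3, p=313, q=99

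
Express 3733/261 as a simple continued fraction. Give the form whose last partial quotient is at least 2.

3733 = 14·261 + 79
261 = 3·79 + 24
79 = 3·24 + 7
24 = 3·7 + 3
7 = 2·3 + 1
3 = 3·1 + 0  (stop)
So 3733/261 = [14; 3, 3, 3, 2, 3].

[14; 3, 3, 3, 2, 3]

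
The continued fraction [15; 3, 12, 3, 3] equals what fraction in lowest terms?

Using pₖ = aₖpₖ₋₁ + pₖ₋₂ and qₖ = aₖqₖ₋₁ + qₖ₋₂:
  k=0: a=15, p=15, q=1
  k=1: a=3, p=46, q=3
  k=2: a=12, p=567, q=37
  k=3: a=3, p=1747, q=114
  k=4: a=3, p=5808, q=379

5808/379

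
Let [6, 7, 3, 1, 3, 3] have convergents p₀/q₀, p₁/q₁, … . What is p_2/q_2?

Using pₖ = aₖpₖ₋₁ + pₖ₋₂, qₖ = aₖqₖ₋₁ + qₖ₋₂ (with p₋₁=1, p₋₂=0, q₋₁=0, q₋₂=1):
  k=0: a=6, p=6, q=1
  k=1: a=7, p=43, q=7
  k=2: a=3, p=135, q=22

135/22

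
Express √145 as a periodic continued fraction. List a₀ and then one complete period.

[12; 24]

a₀ = ⌊√145⌋ = 12.
With m₀=0, d₀=1 and mₖ₊₁ = dₖaₖ − mₖ, dₖ₊₁ = (n − mₖ₊₁²)/dₖ, aₖ₊₁ = ⌊(a₀+mₖ₊₁)/dₖ₊₁⌋:
  k=1: m=12, d=1, a=24
d=1 and a=2a₀=24 at k=1, so the next step gives (m, d) = (12, 1) again — its k=1 value — and the period has length 1.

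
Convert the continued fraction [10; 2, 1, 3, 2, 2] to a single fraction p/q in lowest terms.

Using pₖ = aₖpₖ₋₁ + pₖ₋₂ and qₖ = aₖqₖ₋₁ + qₖ₋₂:
  k=0: a=10, p=10, q=1
  k=1: a=2, p=21, q=2
  k=2: a=1, p=31, q=3
  k=3: a=3, p=114, q=11
  k=4: a=2, p=259, q=25
  k=5: a=2, p=632, q=61

632/61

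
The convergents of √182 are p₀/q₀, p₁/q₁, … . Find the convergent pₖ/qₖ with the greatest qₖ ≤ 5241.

√182 = [13; 2, 26, …] (period length 2).
Convergents:
  p_0/q_0 = 13/1
  p_1/q_1 = 27/2
  p_2/q_2 = 715/53
  p_3/q_3 = 1457/108
  p_4/q_4 = 38597/2861
  p_5/q_5 = 78651/5830
q_4 = 2861 ≤ 5241 < 5830 = q_5, so the answer is 38597/2861.

38597/2861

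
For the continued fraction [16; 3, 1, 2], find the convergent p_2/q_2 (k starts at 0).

65/4

Using pₖ = aₖpₖ₋₁ + pₖ₋₂, qₖ = aₖqₖ₋₁ + qₖ₋₂ (with p₋₁=1, p₋₂=0, q₋₁=0, q₋₂=1):
  k=0: a=16, p=16, q=1
  k=1: a=3, p=49, q=3
  k=2: a=1, p=65, q=4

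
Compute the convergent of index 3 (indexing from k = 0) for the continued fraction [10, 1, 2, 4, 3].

139/13

Using pₖ = aₖpₖ₋₁ + pₖ₋₂, qₖ = aₖqₖ₋₁ + qₖ₋₂ (with p₋₁=1, p₋₂=0, q₋₁=0, q₋₂=1):
  k=0: a=10, p=10, q=1
  k=1: a=1, p=11, q=1
  k=2: a=2, p=32, q=3
  k=3: a=4, p=139, q=13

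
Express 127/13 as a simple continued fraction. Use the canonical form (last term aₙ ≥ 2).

[9; 1, 3, 3]

127 = 9·13 + 10
13 = 1·10 + 3
10 = 3·3 + 1
3 = 3·1 + 0  (stop)
So 127/13 = [9; 1, 3, 3].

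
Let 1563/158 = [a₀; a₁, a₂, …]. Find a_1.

1

1563 = 9·158 + 141   →  a_0 = 9
158 = 1·141 + 17   →  a_1 = 1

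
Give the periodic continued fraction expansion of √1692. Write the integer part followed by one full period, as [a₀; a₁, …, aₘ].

[41; 7, 2, 7, 82]

a₀ = ⌊√1692⌋ = 41.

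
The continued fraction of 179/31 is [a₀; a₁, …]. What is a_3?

2

179 = 5·31 + 24   →  a_0 = 5
31 = 1·24 + 7   →  a_1 = 1
24 = 3·7 + 3   →  a_2 = 3
7 = 2·3 + 1   →  a_3 = 2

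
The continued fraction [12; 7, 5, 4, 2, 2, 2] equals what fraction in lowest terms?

24181/1992

Using pₖ = aₖpₖ₋₁ + pₖ₋₂ and qₖ = aₖqₖ₋₁ + qₖ₋₂:
  k=0: a=12, p=12, q=1
  k=1: a=7, p=85, q=7
  k=2: a=5, p=437, q=36
  k=3: a=4, p=1833, q=151
  k=4: a=2, p=4103, q=338
  k=5: a=2, p=10039, q=827
  k=6: a=2, p=24181, q=1992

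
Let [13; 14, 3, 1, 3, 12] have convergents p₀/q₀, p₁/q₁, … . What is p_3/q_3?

745/57

Using pₖ = aₖpₖ₋₁ + pₖ₋₂, qₖ = aₖqₖ₋₁ + qₖ₋₂ (with p₋₁=1, p₋₂=0, q₋₁=0, q₋₂=1):
  k=0: a=13, p=13, q=1
  k=1: a=14, p=183, q=14
  k=2: a=3, p=562, q=43
  k=3: a=1, p=745, q=57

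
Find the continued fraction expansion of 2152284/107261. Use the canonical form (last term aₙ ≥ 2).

[20; 15, 5, 2, 3, 18, 3, 3]

2152284 = 20*107261 + 7064
107261 = 15*7064 + 1301
7064 = 5*1301 + 559
1301 = 2*559 + 183
559 = 3*183 + 10
183 = 18*10 + 3
10 = 3*3 + 1
3 = 3*1 + 0  (stop)
So 2152284/107261 = [20; 15, 5, 2, 3, 18, 3, 3].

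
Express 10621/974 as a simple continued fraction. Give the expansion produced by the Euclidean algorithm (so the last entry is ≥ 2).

[10; 1, 9, 2, 8, 1, 4]

10621 = 10*974 + 881
974 = 1*881 + 93
881 = 9*93 + 44
93 = 2*44 + 5
44 = 8*5 + 4
5 = 1*4 + 1
4 = 4*1 + 0  (stop)
So 10621/974 = [10; 1, 9, 2, 8, 1, 4].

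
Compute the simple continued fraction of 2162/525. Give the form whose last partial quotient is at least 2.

2162 = 4×525 + 62
525 = 8×62 + 29
62 = 2×29 + 4
29 = 7×4 + 1
4 = 4×1 + 0  (stop)
So 2162/525 = [4; 8, 2, 7, 4].

[4; 8, 2, 7, 4]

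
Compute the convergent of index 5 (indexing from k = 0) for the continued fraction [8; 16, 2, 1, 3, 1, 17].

1846/229

Using pₖ = aₖpₖ₋₁ + pₖ₋₂, qₖ = aₖqₖ₋₁ + qₖ₋₂ (with p₋₁=1, p₋₂=0, q₋₁=0, q₋₂=1):
  k=0: a=8, p=8, q=1
  k=1: a=16, p=129, q=16
  k=2: a=2, p=266, q=33
  k=3: a=1, p=395, q=49
  k=4: a=3, p=1451, q=180
  k=5: a=1, p=1846, q=229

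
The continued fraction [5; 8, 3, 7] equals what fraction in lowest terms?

937/183

Fold from the inside: start with 7/1.
  3 + 1/7 = 22/7
  8 + 7/22 = 183/22
  5 + 22/183 = 937/183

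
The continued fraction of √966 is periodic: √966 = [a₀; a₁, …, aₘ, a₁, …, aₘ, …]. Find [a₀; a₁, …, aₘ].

[31; 12, 2, 2, 2, 12, 62]

a₀ = ⌊√966⌋ = 31.
With m₀=0, d₀=1 and mₖ₊₁ = dₖaₖ − mₖ, dₖ₊₁ = (n − mₖ₊₁²)/dₖ, aₖ₊₁ = ⌊(a₀+mₖ₊₁)/dₖ₊₁⌋:
  k=1: m=31, d=5, a=12
  k=2: m=29, d=25, a=2
  k=3: m=21, d=21, a=2
  k=4: m=21, d=25, a=2
  k=5: m=29, d=5, a=12
  k=6: m=31, d=1, a=62
d=1 and a=2a₀=62 at k=6, so the next step gives (m, d) = (31, 5) again — its k=1 value — and the period has length 6.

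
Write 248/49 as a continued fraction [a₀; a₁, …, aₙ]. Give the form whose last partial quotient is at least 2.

[5; 16, 3]

248 = 5×49 + 3
49 = 16×3 + 1
3 = 3×1 + 0  (stop)
So 248/49 = [5; 16, 3].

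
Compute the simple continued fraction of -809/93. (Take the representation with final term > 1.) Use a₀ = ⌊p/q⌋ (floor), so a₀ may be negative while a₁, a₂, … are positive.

-809 = -9*93 + 28
93 = 3*28 + 9
28 = 3*9 + 1
9 = 9*1 + 0  (stop)
So -809/93 = [-9; 3, 3, 9].

[-9; 3, 3, 9]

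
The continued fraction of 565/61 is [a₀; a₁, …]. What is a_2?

565 = 9·61 + 16   →  a_0 = 9
61 = 3·16 + 13   →  a_1 = 3
16 = 1·13 + 3   →  a_2 = 1

1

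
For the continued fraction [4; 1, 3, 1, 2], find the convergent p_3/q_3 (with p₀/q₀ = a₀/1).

24/5

Using pₖ = aₖpₖ₋₁ + pₖ₋₂, qₖ = aₖqₖ₋₁ + qₖ₋₂ (with p₋₁=1, p₋₂=0, q₋₁=0, q₋₂=1):
  k=0: a=4, p=4, q=1
  k=1: a=1, p=5, q=1
  k=2: a=3, p=19, q=4
  k=3: a=1, p=24, q=5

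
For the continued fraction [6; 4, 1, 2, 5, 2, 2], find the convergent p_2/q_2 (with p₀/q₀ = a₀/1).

31/5

Using pₖ = aₖpₖ₋₁ + pₖ₋₂, qₖ = aₖqₖ₋₁ + qₖ₋₂ (with p₋₁=1, p₋₂=0, q₋₁=0, q₋₂=1):
  k=0: a=6, p=6, q=1
  k=1: a=4, p=25, q=4
  k=2: a=1, p=31, q=5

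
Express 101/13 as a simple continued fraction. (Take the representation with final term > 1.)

101 = 7·13 + 10
13 = 1·10 + 3
10 = 3·3 + 1
3 = 3·1 + 0  (stop)
So 101/13 = [7; 1, 3, 3].

[7; 1, 3, 3]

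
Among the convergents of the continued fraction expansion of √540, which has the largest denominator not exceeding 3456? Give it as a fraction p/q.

√540 = [23; 4, 4, 1, 10, 1, 4, 4, 46, …] (period length 8).
Convergents:
  p_0/q_0 = 23/1
  p_1/q_1 = 93/4
  p_2/q_2 = 395/17
  p_3/q_3 = 488/21
  p_4/q_4 = 5275/227
  p_5/q_5 = 5763/248
  p_6/q_6 = 28327/1219
  p_7/q_7 = 119071/5124
q_6 = 1219 ≤ 3456 < 5124 = q_7, so the answer is 28327/1219.

28327/1219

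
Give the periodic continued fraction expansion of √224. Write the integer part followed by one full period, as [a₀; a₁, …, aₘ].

a₀ = ⌊√224⌋ = 14.
With m₀=0, d₀=1 and mₖ₊₁ = dₖaₖ − mₖ, dₖ₊₁ = (n − mₖ₊₁²)/dₖ, aₖ₊₁ = ⌊(a₀+mₖ₊₁)/dₖ₊₁⌋:
  k=1: m=14, d=28, a=1
  k=2: m=14, d=1, a=28
d=1 and a=2a₀=28 at k=2, so the next step gives (m, d) = (14, 28) again — its k=1 value — and the period has length 2.

[14; 1, 28]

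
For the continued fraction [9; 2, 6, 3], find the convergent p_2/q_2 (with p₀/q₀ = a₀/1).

Using pₖ = aₖpₖ₋₁ + pₖ₋₂, qₖ = aₖqₖ₋₁ + qₖ₋₂ (with p₋₁=1, p₋₂=0, q₋₁=0, q₋₂=1):
  k=0: a=9, p=9, q=1
  k=1: a=2, p=19, q=2
  k=2: a=6, p=123, q=13

123/13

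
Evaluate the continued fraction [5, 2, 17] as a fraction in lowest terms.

Using pₖ = aₖpₖ₋₁ + pₖ₋₂ and qₖ = aₖqₖ₋₁ + qₖ₋₂:
  k=0: a=5, p=5, q=1
  k=1: a=2, p=11, q=2
  k=2: a=17, p=192, q=35

192/35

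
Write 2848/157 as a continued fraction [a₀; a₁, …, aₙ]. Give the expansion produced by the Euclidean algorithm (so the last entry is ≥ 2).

2848 = 18×157 + 22
157 = 7×22 + 3
22 = 7×3 + 1
3 = 3×1 + 0  (stop)
So 2848/157 = [18; 7, 7, 3].

[18; 7, 7, 3]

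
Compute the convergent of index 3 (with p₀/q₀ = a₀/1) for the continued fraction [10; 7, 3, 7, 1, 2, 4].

Using pₖ = aₖpₖ₋₁ + pₖ₋₂, qₖ = aₖqₖ₋₁ + qₖ₋₂ (with p₋₁=1, p₋₂=0, q₋₁=0, q₋₂=1):
  k=0: a=10, p=10, q=1
  k=1: a=7, p=71, q=7
  k=2: a=3, p=223, q=22
  k=3: a=7, p=1632, q=161

1632/161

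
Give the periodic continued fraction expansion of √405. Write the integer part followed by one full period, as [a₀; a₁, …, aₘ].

[20; 8, 40]

a₀ = ⌊√405⌋ = 20.
With m₀=0, d₀=1 and mₖ₊₁ = dₖaₖ − mₖ, dₖ₊₁ = (n − mₖ₊₁²)/dₖ, aₖ₊₁ = ⌊(a₀+mₖ₊₁)/dₖ₊₁⌋:
  k=1: m=20, d=5, a=8
  k=2: m=20, d=1, a=40
d=1 and a=2a₀=40 at k=2, so the next step gives (m, d) = (20, 5) again — its k=1 value — and the period has length 2.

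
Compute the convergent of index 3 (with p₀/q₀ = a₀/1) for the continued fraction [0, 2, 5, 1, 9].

6/13

Using pₖ = aₖpₖ₋₁ + pₖ₋₂, qₖ = aₖqₖ₋₁ + qₖ₋₂ (with p₋₁=1, p₋₂=0, q₋₁=0, q₋₂=1):
  k=0: a=0, p=0, q=1
  k=1: a=2, p=1, q=2
  k=2: a=5, p=5, q=11
  k=3: a=1, p=6, q=13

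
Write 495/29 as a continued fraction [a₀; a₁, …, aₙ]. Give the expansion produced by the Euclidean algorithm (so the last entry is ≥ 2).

[17; 14, 2]

495 = 17*29 + 2
29 = 14*2 + 1
2 = 2*1 + 0  (stop)
So 495/29 = [17; 14, 2].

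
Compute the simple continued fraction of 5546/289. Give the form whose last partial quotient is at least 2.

5546 = 19×289 + 55
289 = 5×55 + 14
55 = 3×14 + 13
14 = 1×13 + 1
13 = 13×1 + 0  (stop)
So 5546/289 = [19; 5, 3, 1, 13].

[19; 5, 3, 1, 13]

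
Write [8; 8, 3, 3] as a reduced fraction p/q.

674/83

Fold from the inside: start with 3/1.
  3 + 1/3 = 10/3
  8 + 3/10 = 83/10
  8 + 10/83 = 674/83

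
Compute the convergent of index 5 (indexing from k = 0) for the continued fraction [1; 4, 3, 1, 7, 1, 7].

184/149

Using pₖ = aₖpₖ₋₁ + pₖ₋₂, qₖ = aₖqₖ₋₁ + qₖ₋₂ (with p₋₁=1, p₋₂=0, q₋₁=0, q₋₂=1):
  k=0: a=1, p=1, q=1
  k=1: a=4, p=5, q=4
  k=2: a=3, p=16, q=13
  k=3: a=1, p=21, q=17
  k=4: a=7, p=163, q=132
  k=5: a=1, p=184, q=149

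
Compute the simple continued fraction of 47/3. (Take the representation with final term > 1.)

47 = 15*3 + 2
3 = 1*2 + 1
2 = 2*1 + 0  (stop)
So 47/3 = [15; 1, 2].

[15; 1, 2]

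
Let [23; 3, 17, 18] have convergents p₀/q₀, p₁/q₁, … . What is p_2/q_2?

Using pₖ = aₖpₖ₋₁ + pₖ₋₂, qₖ = aₖqₖ₋₁ + qₖ₋₂ (with p₋₁=1, p₋₂=0, q₋₁=0, q₋₂=1):
  k=0: a=23, p=23, q=1
  k=1: a=3, p=70, q=3
  k=2: a=17, p=1213, q=52

1213/52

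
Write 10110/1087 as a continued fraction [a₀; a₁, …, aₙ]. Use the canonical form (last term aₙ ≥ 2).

[9; 3, 3, 11, 1, 3, 2]

10110 = 9×1087 + 327
1087 = 3×327 + 106
327 = 3×106 + 9
106 = 11×9 + 7
9 = 1×7 + 2
7 = 3×2 + 1
2 = 2×1 + 0  (stop)
So 10110/1087 = [9; 3, 3, 11, 1, 3, 2].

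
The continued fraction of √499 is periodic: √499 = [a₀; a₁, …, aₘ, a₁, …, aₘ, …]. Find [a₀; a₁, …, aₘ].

a₀ = ⌊√499⌋ = 22.
With m₀=0, d₀=1 and mₖ₊₁ = dₖaₖ − mₖ, dₖ₊₁ = (n − mₖ₊₁²)/dₖ, aₖ₊₁ = ⌊(a₀+mₖ₊₁)/dₖ₊₁⌋:
  k=1: m=22, d=15, a=2
  k=2: m=8, d=29, a=1
  k=3: m=21, d=2, a=21
  k=4: m=21, d=29, a=1
  k=5: m=8, d=15, a=2
  k=6: m=22, d=1, a=44
d=1 and a=2a₀=44 at k=6, so the next step gives (m, d) = (22, 15) again — its k=1 value — and the period has length 6.

[22; 2, 1, 21, 1, 2, 44]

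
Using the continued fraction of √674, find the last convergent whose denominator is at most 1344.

34399/1325

√674 = [25; 1, 24, 1, 50, …] (period length 4).
Convergents:
  p_0/q_0 = 25/1
  p_1/q_1 = 26/1
  p_2/q_2 = 649/25
  p_3/q_3 = 675/26
  p_4/q_4 = 34399/1325
  p_5/q_5 = 35074/1351
q_4 = 1325 ≤ 1344 < 1351 = q_5, so the answer is 34399/1325.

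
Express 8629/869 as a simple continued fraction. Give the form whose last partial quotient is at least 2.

8629 = 9×869 + 808
869 = 1×808 + 61
808 = 13×61 + 15
61 = 4×15 + 1
15 = 15×1 + 0  (stop)
So 8629/869 = [9; 1, 13, 4, 15].

[9; 1, 13, 4, 15]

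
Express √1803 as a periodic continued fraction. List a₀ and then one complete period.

[42; 2, 6, 28, 6, 2, 84]

a₀ = ⌊√1803⌋ = 42.
With m₀=0, d₀=1 and mₖ₊₁ = dₖaₖ − mₖ, dₖ₊₁ = (n − mₖ₊₁²)/dₖ, aₖ₊₁ = ⌊(a₀+mₖ₊₁)/dₖ₊₁⌋:
  k=1: m=42, d=39, a=2
  k=2: m=36, d=13, a=6
  k=3: m=42, d=3, a=28
  k=4: m=42, d=13, a=6
  k=5: m=36, d=39, a=2
  k=6: m=42, d=1, a=84
d=1 and a=2a₀=84 at k=6, so the next step gives (m, d) = (42, 39) again — its k=1 value — and the period has length 6.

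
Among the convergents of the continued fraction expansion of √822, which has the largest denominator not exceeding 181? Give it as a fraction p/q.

4960/173

√822 = [28; 1, 2, 28, 2, 1, 56, …] (period length 6).
Convergents:
  p_0/q_0 = 28/1
  p_1/q_1 = 29/1
  p_2/q_2 = 86/3
  p_3/q_3 = 2437/85
  p_4/q_4 = 4960/173
  p_5/q_5 = 7397/258
q_4 = 173 ≤ 181 < 258 = q_5, so the answer is 4960/173.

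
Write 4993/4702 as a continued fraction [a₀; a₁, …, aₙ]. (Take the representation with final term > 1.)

4993 = 1·4702 + 291
4702 = 16·291 + 46
291 = 6·46 + 15
46 = 3·15 + 1
15 = 15·1 + 0  (stop)
So 4993/4702 = [1; 16, 6, 3, 15].

[1; 16, 6, 3, 15]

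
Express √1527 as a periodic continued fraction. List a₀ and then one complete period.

a₀ = ⌊√1527⌋ = 39.

[39; 13, 78]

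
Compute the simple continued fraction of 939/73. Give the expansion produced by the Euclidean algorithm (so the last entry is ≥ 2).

[12; 1, 6, 3, 3]

939 = 12*73 + 63
73 = 1*63 + 10
63 = 6*10 + 3
10 = 3*3 + 1
3 = 3*1 + 0  (stop)
So 939/73 = [12; 1, 6, 3, 3].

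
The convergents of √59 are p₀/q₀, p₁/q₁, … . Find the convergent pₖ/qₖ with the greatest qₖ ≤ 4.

√59 = [7; 1, 2, 7, 2, 1, 14, …] (period length 6).
Convergents:
  p_0/q_0 = 7/1
  p_1/q_1 = 8/1
  p_2/q_2 = 23/3
  p_3/q_3 = 169/22
q_2 = 3 ≤ 4 < 22 = q_3, so the answer is 23/3.

23/3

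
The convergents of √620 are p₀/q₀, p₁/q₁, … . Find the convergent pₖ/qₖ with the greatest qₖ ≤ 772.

√620 = [24; 1, 8, 1, 48, …] (period length 4).
Convergents:
  p_0/q_0 = 24/1
  p_1/q_1 = 25/1
  p_2/q_2 = 224/9
  p_3/q_3 = 249/10
  p_4/q_4 = 12176/489
  p_5/q_5 = 12425/499
  p_6/q_6 = 111576/4481
q_5 = 499 ≤ 772 < 4481 = q_6, so the answer is 12425/499.

12425/499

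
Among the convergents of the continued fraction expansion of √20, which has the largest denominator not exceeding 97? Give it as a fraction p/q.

√20 = [4; 2, 8, …] (period length 2).
Convergents:
  p_0/q_0 = 4/1
  p_1/q_1 = 9/2
  p_2/q_2 = 76/17
  p_3/q_3 = 161/36
  p_4/q_4 = 1364/305
q_3 = 36 ≤ 97 < 305 = q_4, so the answer is 161/36.

161/36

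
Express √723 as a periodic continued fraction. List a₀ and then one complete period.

[26; 1, 7, 1, 52]

a₀ = ⌊√723⌋ = 26.
With m₀=0, d₀=1 and mₖ₊₁ = dₖaₖ − mₖ, dₖ₊₁ = (n − mₖ₊₁²)/dₖ, aₖ₊₁ = ⌊(a₀+mₖ₊₁)/dₖ₊₁⌋:
  k=1: m=26, d=47, a=1
  k=2: m=21, d=6, a=7
  k=3: m=21, d=47, a=1
  k=4: m=26, d=1, a=52
d=1 and a=2a₀=52 at k=4, so the next step gives (m, d) = (26, 47) again — its k=1 value — and the period has length 4.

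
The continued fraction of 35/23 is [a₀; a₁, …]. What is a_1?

35 = 1·23 + 12   →  a_0 = 1
23 = 1·12 + 11   →  a_1 = 1

1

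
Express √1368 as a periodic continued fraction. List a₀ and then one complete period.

a₀ = ⌊√1368⌋ = 36.
With m₀=0, d₀=1 and mₖ₊₁ = dₖaₖ − mₖ, dₖ₊₁ = (n − mₖ₊₁²)/dₖ, aₖ₊₁ = ⌊(a₀+mₖ₊₁)/dₖ₊₁⌋:
  k=1: m=36, d=72, a=1
  k=2: m=36, d=1, a=72
d=1 and a=2a₀=72 at k=2, so the next step gives (m, d) = (36, 72) again — its k=1 value — and the period has length 2.

[36; 1, 72]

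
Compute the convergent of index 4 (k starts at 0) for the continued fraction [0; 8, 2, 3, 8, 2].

58/489

Using pₖ = aₖpₖ₋₁ + pₖ₋₂, qₖ = aₖqₖ₋₁ + qₖ₋₂ (with p₋₁=1, p₋₂=0, q₋₁=0, q₋₂=1):
  k=0: a=0, p=0, q=1
  k=1: a=8, p=1, q=8
  k=2: a=2, p=2, q=17
  k=3: a=3, p=7, q=59
  k=4: a=8, p=58, q=489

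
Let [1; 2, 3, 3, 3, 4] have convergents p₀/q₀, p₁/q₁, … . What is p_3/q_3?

33/23

Using pₖ = aₖpₖ₋₁ + pₖ₋₂, qₖ = aₖqₖ₋₁ + qₖ₋₂ (with p₋₁=1, p₋₂=0, q₋₁=0, q₋₂=1):
  k=0: a=1, p=1, q=1
  k=1: a=2, p=3, q=2
  k=2: a=3, p=10, q=7
  k=3: a=3, p=33, q=23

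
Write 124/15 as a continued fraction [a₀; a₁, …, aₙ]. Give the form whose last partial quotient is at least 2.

124 = 8*15 + 4
15 = 3*4 + 3
4 = 1*3 + 1
3 = 3*1 + 0  (stop)
So 124/15 = [8; 3, 1, 3].

[8; 3, 1, 3]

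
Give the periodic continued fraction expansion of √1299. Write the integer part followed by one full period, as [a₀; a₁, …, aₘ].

a₀ = ⌊√1299⌋ = 36.
With m₀=0, d₀=1 and mₖ₊₁ = dₖaₖ − mₖ, dₖ₊₁ = (n − mₖ₊₁²)/dₖ, aₖ₊₁ = ⌊(a₀+mₖ₊₁)/dₖ₊₁⌋:
  k=1: m=36, d=3, a=24
  k=2: m=36, d=1, a=72
d=1 and a=2a₀=72 at k=2, so the next step gives (m, d) = (36, 3) again — its k=1 value — and the period has length 2.

[36; 24, 72]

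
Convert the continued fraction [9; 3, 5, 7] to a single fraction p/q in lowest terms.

Fold from the inside: start with 7/1.
  5 + 1/7 = 36/7
  3 + 7/36 = 115/36
  9 + 36/115 = 1071/115

1071/115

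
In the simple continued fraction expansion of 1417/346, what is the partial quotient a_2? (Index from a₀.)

1417 = 4·346 + 33   →  a_0 = 4
346 = 10·33 + 16   →  a_1 = 10
33 = 2·16 + 1   →  a_2 = 2

2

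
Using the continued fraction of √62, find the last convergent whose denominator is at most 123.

√62 = [7; 1, 6, 1, 14, …] (period length 4).
Convergents:
  p_0/q_0 = 7/1
  p_1/q_1 = 8/1
  p_2/q_2 = 55/7
  p_3/q_3 = 63/8
  p_4/q_4 = 937/119
  p_5/q_5 = 1000/127
q_4 = 119 ≤ 123 < 127 = q_5, so the answer is 937/119.

937/119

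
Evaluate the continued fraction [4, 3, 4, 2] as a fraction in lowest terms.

125/29

Using pₖ = aₖpₖ₋₁ + pₖ₋₂ and qₖ = aₖqₖ₋₁ + qₖ₋₂:
  k=0: a=4, p=4, q=1
  k=1: a=3, p=13, q=3
  k=2: a=4, p=56, q=13
  k=3: a=2, p=125, q=29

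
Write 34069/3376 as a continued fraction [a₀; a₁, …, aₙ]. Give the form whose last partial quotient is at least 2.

34069 = 10×3376 + 309
3376 = 10×309 + 286
309 = 1×286 + 23
286 = 12×23 + 10
23 = 2×10 + 3
10 = 3×3 + 1
3 = 3×1 + 0  (stop)
So 34069/3376 = [10; 10, 1, 12, 2, 3, 3].

[10; 10, 1, 12, 2, 3, 3]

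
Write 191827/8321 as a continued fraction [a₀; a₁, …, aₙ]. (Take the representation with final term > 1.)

[23; 18, 1, 2, 1, 6, 5, 3]

191827 = 23×8321 + 444
8321 = 18×444 + 329
444 = 1×329 + 115
329 = 2×115 + 99
115 = 1×99 + 16
99 = 6×16 + 3
16 = 5×3 + 1
3 = 3×1 + 0  (stop)
So 191827/8321 = [23; 18, 1, 2, 1, 6, 5, 3].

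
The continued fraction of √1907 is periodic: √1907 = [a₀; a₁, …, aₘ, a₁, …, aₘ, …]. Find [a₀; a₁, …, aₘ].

[43; 1, 2, 43, 2, 1, 86]

a₀ = ⌊√1907⌋ = 43.
With m₀=0, d₀=1 and mₖ₊₁ = dₖaₖ − mₖ, dₖ₊₁ = (n − mₖ₊₁²)/dₖ, aₖ₊₁ = ⌊(a₀+mₖ₊₁)/dₖ₊₁⌋:
  k=1: m=43, d=58, a=1
  k=2: m=15, d=29, a=2
  k=3: m=43, d=2, a=43
  k=4: m=43, d=29, a=2
  k=5: m=15, d=58, a=1
  k=6: m=43, d=1, a=86
d=1 and a=2a₀=86 at k=6, so the next step gives (m, d) = (43, 58) again — its k=1 value — and the period has length 6.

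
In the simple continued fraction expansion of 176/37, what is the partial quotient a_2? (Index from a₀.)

3

176 = 4·37 + 28   →  a_0 = 4
37 = 1·28 + 9   →  a_1 = 1
28 = 3·9 + 1   →  a_2 = 3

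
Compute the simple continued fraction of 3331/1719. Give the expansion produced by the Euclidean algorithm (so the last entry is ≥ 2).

[1; 1, 15, 15, 3, 2]

3331 = 1*1719 + 1612
1719 = 1*1612 + 107
1612 = 15*107 + 7
107 = 15*7 + 2
7 = 3*2 + 1
2 = 2*1 + 0  (stop)
So 3331/1719 = [1; 1, 15, 15, 3, 2].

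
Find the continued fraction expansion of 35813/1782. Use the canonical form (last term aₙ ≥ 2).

[20; 10, 3, 3, 17]

35813 = 20×1782 + 173
1782 = 10×173 + 52
173 = 3×52 + 17
52 = 3×17 + 1
17 = 17×1 + 0  (stop)
So 35813/1782 = [20; 10, 3, 3, 17].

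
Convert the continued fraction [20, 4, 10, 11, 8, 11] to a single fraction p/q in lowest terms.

828909/40946

Fold from the inside: start with 11/1.
  8 + 1/11 = 89/11
  11 + 11/89 = 990/89
  10 + 89/990 = 9989/990
  4 + 990/9989 = 40946/9989
  20 + 9989/40946 = 828909/40946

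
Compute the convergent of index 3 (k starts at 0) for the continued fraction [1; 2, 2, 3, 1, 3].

Using pₖ = aₖpₖ₋₁ + pₖ₋₂, qₖ = aₖqₖ₋₁ + qₖ₋₂ (with p₋₁=1, p₋₂=0, q₋₁=0, q₋₂=1):
  k=0: a=1, p=1, q=1
  k=1: a=2, p=3, q=2
  k=2: a=2, p=7, q=5
  k=3: a=3, p=24, q=17

24/17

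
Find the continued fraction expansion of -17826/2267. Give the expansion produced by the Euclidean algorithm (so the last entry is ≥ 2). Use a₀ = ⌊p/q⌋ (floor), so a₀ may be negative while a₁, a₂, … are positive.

[-8; 7, 3, 5, 9, 2]

-17826 = -8×2267 + 310
2267 = 7×310 + 97
310 = 3×97 + 19
97 = 5×19 + 2
19 = 9×2 + 1
2 = 2×1 + 0  (stop)
So -17826/2267 = [-8; 7, 3, 5, 9, 2].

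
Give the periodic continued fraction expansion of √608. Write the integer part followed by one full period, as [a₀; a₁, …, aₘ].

a₀ = ⌊√608⌋ = 24.
With m₀=0, d₀=1 and mₖ₊₁ = dₖaₖ − mₖ, dₖ₊₁ = (n − mₖ₊₁²)/dₖ, aₖ₊₁ = ⌊(a₀+mₖ₊₁)/dₖ₊₁⌋:
  k=1: m=24, d=32, a=1
  k=2: m=8, d=17, a=1
  k=3: m=9, d=31, a=1
  k=4: m=22, d=4, a=11
  k=5: m=22, d=31, a=1
  k=6: m=9, d=17, a=1
  k=7: m=8, d=32, a=1
  k=8: m=24, d=1, a=48
d=1 and a=2a₀=48 at k=8, so the next step gives (m, d) = (24, 32) again — its k=1 value — and the period has length 8.

[24; 1, 1, 1, 11, 1, 1, 1, 48]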